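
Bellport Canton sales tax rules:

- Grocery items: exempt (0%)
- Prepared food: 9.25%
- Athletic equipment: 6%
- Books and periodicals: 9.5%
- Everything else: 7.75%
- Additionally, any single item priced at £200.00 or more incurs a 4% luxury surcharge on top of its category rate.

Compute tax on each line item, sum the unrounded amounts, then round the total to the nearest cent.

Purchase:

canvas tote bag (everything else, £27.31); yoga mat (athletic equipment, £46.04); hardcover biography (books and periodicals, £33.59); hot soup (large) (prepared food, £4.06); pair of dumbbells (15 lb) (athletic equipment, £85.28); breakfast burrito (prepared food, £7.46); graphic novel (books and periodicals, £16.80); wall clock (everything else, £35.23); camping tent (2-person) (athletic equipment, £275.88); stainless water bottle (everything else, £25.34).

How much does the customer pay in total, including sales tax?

Canvas tote bag £27.31: everything else → 7.75% → £2.116525
Yoga mat £46.04: athletic equipment → 6% → £2.7624
Hardcover biography £33.59: books and periodicals → 9.5% → £3.19105
Hot soup (large) £4.06: prepared food → 9.25% → £0.37555
Pair of dumbbells (15 lb) £85.28: athletic equipment → 6% → £5.1168
Breakfast burrito £7.46: prepared food → 9.25% → £0.69005
Graphic novel £16.80: books and periodicals → 9.5% → £1.596
Wall clock £35.23: everything else → 7.75% → £2.730325
Camping tent (2-person) £275.88: athletic equipment → 6% + 4% surcharge = 10% → £27.588
Stainless water bottle £25.34: everything else → 7.75% → £1.96385
Subtotal = £556.99; unrounded tax = £48.13055 → £48.13; total due = £605.12

£605.12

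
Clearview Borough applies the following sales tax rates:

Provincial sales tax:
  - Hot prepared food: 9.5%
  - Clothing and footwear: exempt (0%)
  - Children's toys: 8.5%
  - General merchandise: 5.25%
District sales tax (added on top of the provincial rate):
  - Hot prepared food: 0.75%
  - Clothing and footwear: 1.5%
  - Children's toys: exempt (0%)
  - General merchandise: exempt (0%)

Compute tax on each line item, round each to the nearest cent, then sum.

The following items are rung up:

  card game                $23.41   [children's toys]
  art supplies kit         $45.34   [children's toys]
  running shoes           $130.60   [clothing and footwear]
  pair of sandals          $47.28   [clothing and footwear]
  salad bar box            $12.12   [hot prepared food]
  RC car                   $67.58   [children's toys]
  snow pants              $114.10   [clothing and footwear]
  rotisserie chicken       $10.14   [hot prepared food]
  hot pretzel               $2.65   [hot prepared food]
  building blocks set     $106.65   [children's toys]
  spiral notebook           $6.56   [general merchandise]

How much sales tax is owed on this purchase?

$27.92

Card game $23.41: children's toys → 8.5% + 0% district = 8.5% → $1.99
Art supplies kit $45.34: children's toys → 8.5% + 0% district = 8.5% → $3.85
Running shoes $130.60: clothing and footwear → 0% + 1.5% district = 1.5% → $1.96
Pair of sandals $47.28: clothing and footwear → 0% + 1.5% district = 1.5% → $0.71
Salad bar box $12.12: hot prepared food → 9.5% + 0.75% district = 10.25% → $1.24
RC car $67.58: children's toys → 8.5% + 0% district = 8.5% → $5.74
Snow pants $114.10: clothing and footwear → 0% + 1.5% district = 1.5% → $1.71
Rotisserie chicken $10.14: hot prepared food → 9.5% + 0.75% district = 10.25% → $1.04
Hot pretzel $2.65: hot prepared food → 9.5% + 0.75% district = 10.25% → $0.27
Building blocks set $106.65: children's toys → 8.5% + 0% district = 8.5% → $9.07
Spiral notebook $6.56: general merchandise → 5.25% + 0% district = 5.25% → $0.34
Total tax = $1.99 + $3.85 + $1.96 + $0.71 + $1.24 + $5.74 + $1.71 + $1.04 + $0.27 + $9.07 + $0.34 = $27.92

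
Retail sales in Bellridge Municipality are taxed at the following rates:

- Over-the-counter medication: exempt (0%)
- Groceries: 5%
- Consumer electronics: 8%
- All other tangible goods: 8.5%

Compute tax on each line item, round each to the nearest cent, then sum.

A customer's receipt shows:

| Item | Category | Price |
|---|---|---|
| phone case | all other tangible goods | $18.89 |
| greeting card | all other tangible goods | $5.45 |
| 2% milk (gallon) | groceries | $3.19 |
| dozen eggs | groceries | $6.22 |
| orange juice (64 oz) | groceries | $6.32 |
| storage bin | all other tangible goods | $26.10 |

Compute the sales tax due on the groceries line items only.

$0.79

2% milk (gallon) $3.19: groceries → 5% → $0.16
Dozen eggs $6.22: groceries → 5% → $0.31
Orange juice (64 oz) $6.32: groceries → 5% → $0.32
Tax on groceries = $0.16 + $0.31 + $0.32 = $0.79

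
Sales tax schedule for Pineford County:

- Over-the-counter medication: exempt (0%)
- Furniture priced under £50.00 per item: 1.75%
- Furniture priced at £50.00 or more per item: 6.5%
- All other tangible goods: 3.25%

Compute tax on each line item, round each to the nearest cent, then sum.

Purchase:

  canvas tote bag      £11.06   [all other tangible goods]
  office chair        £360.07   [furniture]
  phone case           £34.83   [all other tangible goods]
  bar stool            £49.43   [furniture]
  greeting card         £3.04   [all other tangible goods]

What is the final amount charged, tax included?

£484.29

Canvas tote bag £11.06: all other tangible goods → 3.25% → £0.36
Office chair £360.07: furniture, £50.00 or more → 6.5% → £23.40
Phone case £34.83: all other tangible goods → 3.25% → £1.13
Bar stool £49.43: furniture, under £50.00 → 1.75% → £0.87
Greeting card £3.04: all other tangible goods → 3.25% → £0.10
Subtotal = £458.43; tax = £25.86; total due = £484.29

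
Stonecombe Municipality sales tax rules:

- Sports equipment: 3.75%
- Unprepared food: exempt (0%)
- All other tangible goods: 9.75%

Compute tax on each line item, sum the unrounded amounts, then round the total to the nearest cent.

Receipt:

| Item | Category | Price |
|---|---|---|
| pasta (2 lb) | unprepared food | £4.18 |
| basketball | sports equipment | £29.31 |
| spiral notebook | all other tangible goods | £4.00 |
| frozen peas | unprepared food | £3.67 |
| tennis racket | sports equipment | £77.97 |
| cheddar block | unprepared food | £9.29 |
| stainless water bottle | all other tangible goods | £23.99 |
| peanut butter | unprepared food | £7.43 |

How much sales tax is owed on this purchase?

Pasta (2 lb) £4.18: unprepared food → 0% → £0.00
Basketball £29.31: sports equipment → 3.75% → £1.099125
Spiral notebook £4.00: all other tangible goods → 9.75% → £0.39
Frozen peas £3.67: unprepared food → 0% → £0.00
Tennis racket £77.97: sports equipment → 3.75% → £2.923875
Cheddar block £9.29: unprepared food → 0% → £0.00
Stainless water bottle £23.99: all other tangible goods → 9.75% → £2.339025
Peanut butter £7.43: unprepared food → 0% → £0.00
Unrounded tax sum = £6.752025 → £6.75

£6.75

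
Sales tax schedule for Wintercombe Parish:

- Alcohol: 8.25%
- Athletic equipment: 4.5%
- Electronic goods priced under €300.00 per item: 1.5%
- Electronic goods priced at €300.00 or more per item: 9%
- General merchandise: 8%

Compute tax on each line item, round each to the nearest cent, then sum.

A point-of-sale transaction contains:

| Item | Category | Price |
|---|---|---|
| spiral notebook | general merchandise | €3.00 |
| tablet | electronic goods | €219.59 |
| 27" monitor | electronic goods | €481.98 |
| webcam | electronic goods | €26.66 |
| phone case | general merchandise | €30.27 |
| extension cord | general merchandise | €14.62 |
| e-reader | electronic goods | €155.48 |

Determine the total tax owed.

€53.23

Spiral notebook €3.00: general merchandise → 8% → €0.24
Tablet €219.59: electronic goods, under €300.00 → 1.5% → €3.29
27" monitor €481.98: electronic goods, €300.00 or more → 9% → €43.38
Webcam €26.66: electronic goods, under €300.00 → 1.5% → €0.40
Phone case €30.27: general merchandise → 8% → €2.42
Extension cord €14.62: general merchandise → 8% → €1.17
E-reader €155.48: electronic goods, under €300.00 → 1.5% → €2.33
Total tax = €0.24 + €3.29 + €43.38 + €0.40 + €2.42 + €1.17 + €2.33 = €53.23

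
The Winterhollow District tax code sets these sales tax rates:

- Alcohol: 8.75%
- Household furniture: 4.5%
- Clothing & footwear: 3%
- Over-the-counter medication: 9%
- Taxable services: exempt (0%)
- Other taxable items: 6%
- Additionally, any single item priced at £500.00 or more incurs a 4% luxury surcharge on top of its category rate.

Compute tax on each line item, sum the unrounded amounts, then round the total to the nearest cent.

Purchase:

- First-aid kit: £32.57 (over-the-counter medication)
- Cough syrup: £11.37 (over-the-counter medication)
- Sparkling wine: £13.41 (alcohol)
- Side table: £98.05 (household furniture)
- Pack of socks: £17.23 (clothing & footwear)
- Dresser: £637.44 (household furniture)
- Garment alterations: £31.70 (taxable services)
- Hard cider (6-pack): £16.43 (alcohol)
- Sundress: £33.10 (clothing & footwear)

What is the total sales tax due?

£66.67

First-aid kit £32.57: over-the-counter medication → 9% → £2.9313
Cough syrup £11.37: over-the-counter medication → 9% → £1.0233
Sparkling wine £13.41: alcohol → 8.75% → £1.173375
Side table £98.05: household furniture → 4.5% → £4.41225
Pack of socks £17.23: clothing & footwear → 3% → £0.5169
Dresser £637.44: household furniture → 4.5% + 4% surcharge = 8.5% → £54.1824
Garment alterations £31.70: taxable services → 0% → £0.00
Hard cider (6-pack) £16.43: alcohol → 8.75% → £1.437625
Sundress £33.10: clothing & footwear → 3% → £0.993
Unrounded tax sum = £66.67015 → £66.67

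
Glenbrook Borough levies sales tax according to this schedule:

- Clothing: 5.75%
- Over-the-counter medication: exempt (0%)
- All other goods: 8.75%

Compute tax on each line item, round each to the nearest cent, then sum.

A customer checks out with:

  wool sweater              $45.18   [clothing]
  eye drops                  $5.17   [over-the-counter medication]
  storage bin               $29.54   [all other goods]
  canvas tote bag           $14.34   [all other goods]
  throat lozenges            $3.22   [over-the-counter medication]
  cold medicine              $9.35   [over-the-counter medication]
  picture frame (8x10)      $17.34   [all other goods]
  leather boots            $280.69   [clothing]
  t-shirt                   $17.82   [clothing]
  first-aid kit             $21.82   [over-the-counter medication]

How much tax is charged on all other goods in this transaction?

$5.35

Storage bin $29.54: all other goods → 8.75% → $2.58
Canvas tote bag $14.34: all other goods → 8.75% → $1.25
Picture frame (8x10) $17.34: all other goods → 8.75% → $1.52
Tax on all other goods = $2.58 + $1.25 + $1.52 = $5.35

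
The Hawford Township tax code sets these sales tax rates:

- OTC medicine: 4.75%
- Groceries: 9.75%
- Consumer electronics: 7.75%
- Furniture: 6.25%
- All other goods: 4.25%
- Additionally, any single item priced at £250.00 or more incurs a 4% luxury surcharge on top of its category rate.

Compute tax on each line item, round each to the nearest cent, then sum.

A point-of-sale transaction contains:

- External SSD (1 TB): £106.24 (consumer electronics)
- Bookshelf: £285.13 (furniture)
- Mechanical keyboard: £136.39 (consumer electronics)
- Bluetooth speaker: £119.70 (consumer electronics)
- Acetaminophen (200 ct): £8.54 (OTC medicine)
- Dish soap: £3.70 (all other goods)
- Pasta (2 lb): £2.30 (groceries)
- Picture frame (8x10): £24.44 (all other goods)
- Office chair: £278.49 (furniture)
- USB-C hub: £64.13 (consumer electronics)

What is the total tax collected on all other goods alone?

£1.20

Dish soap £3.70: all other goods → 4.25% → £0.16
Picture frame (8x10) £24.44: all other goods → 4.25% → £1.04
Tax on all other goods = £0.16 + £1.04 = £1.20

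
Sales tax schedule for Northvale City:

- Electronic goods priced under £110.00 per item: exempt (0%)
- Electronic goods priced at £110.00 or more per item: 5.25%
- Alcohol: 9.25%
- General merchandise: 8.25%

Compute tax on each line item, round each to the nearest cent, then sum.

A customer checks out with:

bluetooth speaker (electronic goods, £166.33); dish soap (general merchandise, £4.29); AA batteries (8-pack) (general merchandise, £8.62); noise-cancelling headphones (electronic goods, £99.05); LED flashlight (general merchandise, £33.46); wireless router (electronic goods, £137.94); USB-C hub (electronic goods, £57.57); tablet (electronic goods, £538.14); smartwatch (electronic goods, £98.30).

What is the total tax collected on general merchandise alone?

£3.82

Dish soap £4.29: general merchandise → 8.25% → £0.35
AA batteries (8-pack) £8.62: general merchandise → 8.25% → £0.71
LED flashlight £33.46: general merchandise → 8.25% → £2.76
Tax on general merchandise = £0.35 + £0.71 + £2.76 = £3.82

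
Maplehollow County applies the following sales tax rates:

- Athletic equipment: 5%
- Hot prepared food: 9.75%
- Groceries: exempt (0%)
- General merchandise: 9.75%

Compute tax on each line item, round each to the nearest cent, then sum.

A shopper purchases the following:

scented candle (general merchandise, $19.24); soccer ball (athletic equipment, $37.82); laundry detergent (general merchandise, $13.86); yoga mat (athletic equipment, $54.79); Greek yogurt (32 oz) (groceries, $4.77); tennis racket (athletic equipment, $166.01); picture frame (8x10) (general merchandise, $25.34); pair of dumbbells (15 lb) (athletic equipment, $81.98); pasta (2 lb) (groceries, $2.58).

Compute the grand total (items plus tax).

Scented candle $19.24: general merchandise → 9.75% → $1.88
Soccer ball $37.82: athletic equipment → 5% → $1.89
Laundry detergent $13.86: general merchandise → 9.75% → $1.35
Yoga mat $54.79: athletic equipment → 5% → $2.74
Greek yogurt (32 oz) $4.77: groceries → 0% → $0.00
Tennis racket $166.01: athletic equipment → 5% → $8.30
Picture frame (8x10) $25.34: general merchandise → 9.75% → $2.47
Pair of dumbbells (15 lb) $81.98: athletic equipment → 5% → $4.10
Pasta (2 lb) $2.58: groceries → 0% → $0.00
Subtotal = $406.39; tax = $22.73; total due = $429.12

$429.12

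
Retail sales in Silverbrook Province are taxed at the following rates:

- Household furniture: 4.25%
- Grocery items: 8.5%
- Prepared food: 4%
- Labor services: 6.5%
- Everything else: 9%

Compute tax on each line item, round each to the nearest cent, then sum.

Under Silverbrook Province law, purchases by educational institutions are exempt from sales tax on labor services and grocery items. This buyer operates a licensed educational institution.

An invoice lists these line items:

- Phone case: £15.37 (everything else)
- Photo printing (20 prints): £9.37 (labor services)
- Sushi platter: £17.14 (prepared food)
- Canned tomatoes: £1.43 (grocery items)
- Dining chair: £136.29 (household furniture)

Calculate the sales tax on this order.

Phone case £15.37: everything else → 9% → £1.38
Photo printing (20 prints) £9.37: labor services, buyer-exempt → 0% → £0.00
Sushi platter £17.14: prepared food → 4% → £0.69
Canned tomatoes £1.43: grocery items, buyer-exempt → 0% → £0.00
Dining chair £136.29: household furniture → 4.25% → £5.79
Total tax = £1.38 + £0.69 + £5.79 = £7.86

£7.86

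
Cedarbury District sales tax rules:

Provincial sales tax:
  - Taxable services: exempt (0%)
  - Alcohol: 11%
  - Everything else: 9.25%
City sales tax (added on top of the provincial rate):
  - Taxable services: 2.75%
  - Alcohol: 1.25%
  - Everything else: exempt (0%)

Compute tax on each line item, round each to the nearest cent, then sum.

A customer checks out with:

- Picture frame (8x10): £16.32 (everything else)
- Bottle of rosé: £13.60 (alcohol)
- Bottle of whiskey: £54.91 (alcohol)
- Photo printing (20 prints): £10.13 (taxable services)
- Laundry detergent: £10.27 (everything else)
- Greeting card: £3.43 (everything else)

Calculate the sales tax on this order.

£11.46

Picture frame (8x10) £16.32: everything else → 9.25% + 0% city = 9.25% → £1.51
Bottle of rosé £13.60: alcohol → 11% + 1.25% city = 12.25% → £1.67
Bottle of whiskey £54.91: alcohol → 11% + 1.25% city = 12.25% → £6.73
Photo printing (20 prints) £10.13: taxable services → 0% + 2.75% city = 2.75% → £0.28
Laundry detergent £10.27: everything else → 9.25% + 0% city = 9.25% → £0.95
Greeting card £3.43: everything else → 9.25% + 0% city = 9.25% → £0.32
Total tax = £1.51 + £1.67 + £6.73 + £0.28 + £0.95 + £0.32 = £11.46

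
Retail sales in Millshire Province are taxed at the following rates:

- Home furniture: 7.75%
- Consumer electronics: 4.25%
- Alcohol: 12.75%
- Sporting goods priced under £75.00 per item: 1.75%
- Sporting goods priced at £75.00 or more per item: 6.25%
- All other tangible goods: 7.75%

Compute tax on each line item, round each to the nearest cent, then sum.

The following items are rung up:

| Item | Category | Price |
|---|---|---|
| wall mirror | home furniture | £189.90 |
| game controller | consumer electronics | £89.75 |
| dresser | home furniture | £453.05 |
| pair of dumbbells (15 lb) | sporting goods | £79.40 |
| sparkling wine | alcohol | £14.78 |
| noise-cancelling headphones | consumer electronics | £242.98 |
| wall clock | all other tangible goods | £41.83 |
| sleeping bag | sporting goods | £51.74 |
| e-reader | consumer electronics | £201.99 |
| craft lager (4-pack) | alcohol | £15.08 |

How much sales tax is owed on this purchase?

£85.46

Wall mirror £189.90: home furniture → 7.75% → £14.72
Game controller £89.75: consumer electronics → 4.25% → £3.81
Dresser £453.05: home furniture → 7.75% → £35.11
Pair of dumbbells (15 lb) £79.40: sporting goods, £75.00 or more → 6.25% → £4.96
Sparkling wine £14.78: alcohol → 12.75% → £1.88
Noise-cancelling headphones £242.98: consumer electronics → 4.25% → £10.33
Wall clock £41.83: all other tangible goods → 7.75% → £3.24
Sleeping bag £51.74: sporting goods, under £75.00 → 1.75% → £0.91
E-reader £201.99: consumer electronics → 4.25% → £8.58
Craft lager (4-pack) £15.08: alcohol → 12.75% → £1.92
Total tax = £14.72 + £3.81 + £35.11 + £4.96 + £1.88 + £10.33 + £3.24 + £0.91 + £8.58 + £1.92 = £85.46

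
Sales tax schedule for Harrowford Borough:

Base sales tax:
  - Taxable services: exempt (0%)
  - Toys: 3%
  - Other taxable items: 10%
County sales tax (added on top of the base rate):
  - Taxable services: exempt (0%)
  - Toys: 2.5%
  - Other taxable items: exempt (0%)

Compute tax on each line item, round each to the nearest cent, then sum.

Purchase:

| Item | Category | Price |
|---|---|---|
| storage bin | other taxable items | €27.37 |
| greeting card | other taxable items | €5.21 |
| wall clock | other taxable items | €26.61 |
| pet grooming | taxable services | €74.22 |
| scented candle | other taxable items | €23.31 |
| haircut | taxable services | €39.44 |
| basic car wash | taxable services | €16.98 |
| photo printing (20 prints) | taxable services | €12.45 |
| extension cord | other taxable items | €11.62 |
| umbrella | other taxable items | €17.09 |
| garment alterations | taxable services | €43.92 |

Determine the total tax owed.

Storage bin €27.37: other taxable items → 10% + 0% county = 10% → €2.74
Greeting card €5.21: other taxable items → 10% + 0% county = 10% → €0.52
Wall clock €26.61: other taxable items → 10% + 0% county = 10% → €2.66
Pet grooming €74.22: taxable services → 0% + 0% county = 0% → €0.00
Scented candle €23.31: other taxable items → 10% + 0% county = 10% → €2.33
Haircut €39.44: taxable services → 0% + 0% county = 0% → €0.00
Basic car wash €16.98: taxable services → 0% + 0% county = 0% → €0.00
Photo printing (20 prints) €12.45: taxable services → 0% + 0% county = 0% → €0.00
Extension cord €11.62: other taxable items → 10% + 0% county = 10% → €1.16
Umbrella €17.09: other taxable items → 10% + 0% county = 10% → €1.71
Garment alterations €43.92: taxable services → 0% + 0% county = 0% → €0.00
Total tax = €2.74 + €0.52 + €2.66 + €2.33 + €1.16 + €1.71 = €11.12

€11.12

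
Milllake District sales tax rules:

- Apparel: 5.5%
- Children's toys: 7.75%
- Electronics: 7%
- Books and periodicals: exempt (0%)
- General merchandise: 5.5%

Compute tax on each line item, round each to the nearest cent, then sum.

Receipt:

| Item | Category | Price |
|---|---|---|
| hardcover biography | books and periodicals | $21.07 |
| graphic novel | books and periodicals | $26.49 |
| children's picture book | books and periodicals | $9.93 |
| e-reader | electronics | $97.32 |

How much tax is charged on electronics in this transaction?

$6.81

E-reader $97.32: electronics → 7% → $6.81
Tax on electronics = $6.81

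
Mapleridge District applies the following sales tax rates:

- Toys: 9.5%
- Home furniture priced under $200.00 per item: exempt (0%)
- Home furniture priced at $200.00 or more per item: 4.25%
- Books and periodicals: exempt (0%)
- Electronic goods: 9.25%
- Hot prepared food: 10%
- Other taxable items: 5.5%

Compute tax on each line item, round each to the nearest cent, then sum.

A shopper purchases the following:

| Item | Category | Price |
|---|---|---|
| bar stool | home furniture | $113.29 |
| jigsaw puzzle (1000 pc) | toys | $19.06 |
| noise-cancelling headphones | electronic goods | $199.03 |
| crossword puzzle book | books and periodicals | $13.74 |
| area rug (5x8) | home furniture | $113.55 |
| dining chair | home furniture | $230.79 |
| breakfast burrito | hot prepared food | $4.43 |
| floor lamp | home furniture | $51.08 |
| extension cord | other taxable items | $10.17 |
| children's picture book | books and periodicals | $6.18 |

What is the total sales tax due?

$31.03

Bar stool $113.29: home furniture, under $200.00 → 0% → $0.00
Jigsaw puzzle (1000 pc) $19.06: toys → 9.5% → $1.81
Noise-cancelling headphones $199.03: electronic goods → 9.25% → $18.41
Crossword puzzle book $13.74: books and periodicals → 0% → $0.00
Area rug (5x8) $113.55: home furniture, under $200.00 → 0% → $0.00
Dining chair $230.79: home furniture, $200.00 or more → 4.25% → $9.81
Breakfast burrito $4.43: hot prepared food → 10% → $0.44
Floor lamp $51.08: home furniture, under $200.00 → 0% → $0.00
Extension cord $10.17: other taxable items → 5.5% → $0.56
Children's picture book $6.18: books and periodicals → 0% → $0.00
Total tax = $1.81 + $18.41 + $9.81 + $0.44 + $0.56 = $31.03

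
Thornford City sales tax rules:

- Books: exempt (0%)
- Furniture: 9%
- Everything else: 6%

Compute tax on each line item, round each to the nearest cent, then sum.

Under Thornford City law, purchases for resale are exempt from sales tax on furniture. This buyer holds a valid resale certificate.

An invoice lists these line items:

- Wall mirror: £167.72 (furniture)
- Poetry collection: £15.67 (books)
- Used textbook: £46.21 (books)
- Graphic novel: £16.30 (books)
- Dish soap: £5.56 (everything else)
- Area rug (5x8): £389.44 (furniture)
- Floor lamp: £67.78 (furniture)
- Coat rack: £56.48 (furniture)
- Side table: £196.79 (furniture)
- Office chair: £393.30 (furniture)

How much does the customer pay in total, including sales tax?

Wall mirror £167.72: furniture, buyer-exempt → 0% → £0.00
Poetry collection £15.67: books → 0% → £0.00
Used textbook £46.21: books → 0% → £0.00
Graphic novel £16.30: books → 0% → £0.00
Dish soap £5.56: everything else → 6% → £0.33
Area rug (5x8) £389.44: furniture, buyer-exempt → 0% → £0.00
Floor lamp £67.78: furniture, buyer-exempt → 0% → £0.00
Coat rack £56.48: furniture, buyer-exempt → 0% → £0.00
Side table £196.79: furniture, buyer-exempt → 0% → £0.00
Office chair £393.30: furniture, buyer-exempt → 0% → £0.00
Subtotal = £1355.25; tax = £0.33; total due = £1355.58

£1355.58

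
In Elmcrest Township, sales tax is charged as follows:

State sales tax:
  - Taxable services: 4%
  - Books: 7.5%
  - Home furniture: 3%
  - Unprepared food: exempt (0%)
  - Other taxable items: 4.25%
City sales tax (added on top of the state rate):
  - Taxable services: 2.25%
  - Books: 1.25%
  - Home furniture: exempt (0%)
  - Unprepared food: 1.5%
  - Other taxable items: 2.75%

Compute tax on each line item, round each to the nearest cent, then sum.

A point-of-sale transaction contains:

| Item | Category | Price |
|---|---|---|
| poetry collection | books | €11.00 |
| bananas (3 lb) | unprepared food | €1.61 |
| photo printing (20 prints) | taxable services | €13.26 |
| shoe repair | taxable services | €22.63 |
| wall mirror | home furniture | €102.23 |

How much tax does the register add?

Poetry collection €11.00: books → 7.5% + 1.25% city = 8.75% → €0.96
Bananas (3 lb) €1.61: unprepared food → 0% + 1.5% city = 1.5% → €0.02
Photo printing (20 prints) €13.26: taxable services → 4% + 2.25% city = 6.25% → €0.83
Shoe repair €22.63: taxable services → 4% + 2.25% city = 6.25% → €1.41
Wall mirror €102.23: home furniture → 3% + 0% city = 3% → €3.07
Total tax = €0.96 + €0.02 + €0.83 + €1.41 + €3.07 = €6.29

€6.29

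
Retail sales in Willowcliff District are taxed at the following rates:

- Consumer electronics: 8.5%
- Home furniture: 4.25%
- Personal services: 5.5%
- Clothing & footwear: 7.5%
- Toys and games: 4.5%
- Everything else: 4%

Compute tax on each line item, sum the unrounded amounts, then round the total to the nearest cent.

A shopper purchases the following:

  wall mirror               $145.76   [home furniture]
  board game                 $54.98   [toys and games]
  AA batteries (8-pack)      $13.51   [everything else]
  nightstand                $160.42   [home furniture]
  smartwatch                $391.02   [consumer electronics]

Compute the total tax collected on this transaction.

Wall mirror $145.76: home furniture → 4.25% → $6.1948
Board game $54.98: toys and games → 4.5% → $2.4741
AA batteries (8-pack) $13.51: everything else → 4% → $0.5404
Nightstand $160.42: home furniture → 4.25% → $6.81785
Smartwatch $391.02: consumer electronics → 8.5% → $33.2367
Unrounded tax sum = $49.26385 → $49.26

$49.26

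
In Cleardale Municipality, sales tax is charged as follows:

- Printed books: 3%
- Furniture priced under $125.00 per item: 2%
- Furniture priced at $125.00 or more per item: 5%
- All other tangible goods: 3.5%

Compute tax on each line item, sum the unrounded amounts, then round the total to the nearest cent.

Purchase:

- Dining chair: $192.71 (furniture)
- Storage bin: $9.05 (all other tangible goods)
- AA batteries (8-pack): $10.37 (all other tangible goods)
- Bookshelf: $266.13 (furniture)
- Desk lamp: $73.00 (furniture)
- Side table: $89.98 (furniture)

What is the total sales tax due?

Dining chair $192.71: furniture, $125.00 or more → 5% → $9.6355
Storage bin $9.05: all other tangible goods → 3.5% → $0.31675
AA batteries (8-pack) $10.37: all other tangible goods → 3.5% → $0.36295
Bookshelf $266.13: furniture, $125.00 or more → 5% → $13.3065
Desk lamp $73.00: furniture, under $125.00 → 2% → $1.46
Side table $89.98: furniture, under $125.00 → 2% → $1.7996
Unrounded tax sum = $26.8813 → $26.88

$26.88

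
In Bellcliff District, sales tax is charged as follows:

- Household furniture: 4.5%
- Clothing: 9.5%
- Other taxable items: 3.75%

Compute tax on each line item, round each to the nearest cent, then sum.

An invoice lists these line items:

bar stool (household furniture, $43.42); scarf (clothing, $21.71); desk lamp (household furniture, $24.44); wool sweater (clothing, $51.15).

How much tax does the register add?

Bar stool $43.42: household furniture → 4.5% → $1.95
Scarf $21.71: clothing → 9.5% → $2.06
Desk lamp $24.44: household furniture → 4.5% → $1.10
Wool sweater $51.15: clothing → 9.5% → $4.86
Total tax = $1.95 + $2.06 + $1.10 + $4.86 = $9.97

$9.97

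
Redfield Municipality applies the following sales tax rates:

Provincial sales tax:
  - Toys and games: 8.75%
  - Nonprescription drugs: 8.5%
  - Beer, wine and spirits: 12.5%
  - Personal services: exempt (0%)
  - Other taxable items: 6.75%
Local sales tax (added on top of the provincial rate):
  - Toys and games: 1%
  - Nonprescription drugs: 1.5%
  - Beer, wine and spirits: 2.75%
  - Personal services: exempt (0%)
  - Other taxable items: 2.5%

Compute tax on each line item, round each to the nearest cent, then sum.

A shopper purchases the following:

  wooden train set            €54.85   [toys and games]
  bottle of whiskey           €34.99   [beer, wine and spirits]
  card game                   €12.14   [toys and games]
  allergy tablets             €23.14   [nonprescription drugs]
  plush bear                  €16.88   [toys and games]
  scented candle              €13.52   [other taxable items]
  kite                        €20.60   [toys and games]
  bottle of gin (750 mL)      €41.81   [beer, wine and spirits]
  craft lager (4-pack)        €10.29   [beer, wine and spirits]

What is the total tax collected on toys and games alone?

Wooden train set €54.85: toys and games → 8.75% + 1% local = 9.75% → €5.35
Card game €12.14: toys and games → 8.75% + 1% local = 9.75% → €1.18
Plush bear €16.88: toys and games → 8.75% + 1% local = 9.75% → €1.65
Kite €20.60: toys and games → 8.75% + 1% local = 9.75% → €2.01
Tax on toys and games = €5.35 + €1.18 + €1.65 + €2.01 = €10.19

€10.19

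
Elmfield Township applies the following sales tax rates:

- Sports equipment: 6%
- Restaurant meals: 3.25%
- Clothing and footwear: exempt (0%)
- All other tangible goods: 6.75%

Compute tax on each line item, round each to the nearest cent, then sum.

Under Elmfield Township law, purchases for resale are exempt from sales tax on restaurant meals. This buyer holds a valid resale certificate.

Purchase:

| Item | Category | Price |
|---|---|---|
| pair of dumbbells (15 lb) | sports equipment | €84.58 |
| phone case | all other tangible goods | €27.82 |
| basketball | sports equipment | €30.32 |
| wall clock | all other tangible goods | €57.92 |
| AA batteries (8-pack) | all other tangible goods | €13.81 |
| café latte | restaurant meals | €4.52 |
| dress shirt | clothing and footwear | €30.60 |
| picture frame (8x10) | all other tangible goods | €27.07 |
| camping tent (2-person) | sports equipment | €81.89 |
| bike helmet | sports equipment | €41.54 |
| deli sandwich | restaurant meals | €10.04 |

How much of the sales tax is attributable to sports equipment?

€14.29

Pair of dumbbells (15 lb) €84.58: sports equipment → 6% → €5.07
Basketball €30.32: sports equipment → 6% → €1.82
Camping tent (2-person) €81.89: sports equipment → 6% → €4.91
Bike helmet €41.54: sports equipment → 6% → €2.49
Tax on sports equipment = €5.07 + €1.82 + €4.91 + €2.49 = €14.29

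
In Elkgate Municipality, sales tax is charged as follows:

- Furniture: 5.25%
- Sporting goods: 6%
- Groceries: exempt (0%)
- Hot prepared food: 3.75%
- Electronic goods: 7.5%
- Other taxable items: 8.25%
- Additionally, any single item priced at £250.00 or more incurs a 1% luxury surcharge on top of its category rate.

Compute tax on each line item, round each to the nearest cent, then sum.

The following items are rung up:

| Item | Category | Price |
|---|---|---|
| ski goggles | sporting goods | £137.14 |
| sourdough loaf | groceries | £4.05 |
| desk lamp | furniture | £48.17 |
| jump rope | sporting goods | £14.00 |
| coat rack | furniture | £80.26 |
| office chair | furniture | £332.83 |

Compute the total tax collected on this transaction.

£36.61

Ski goggles £137.14: sporting goods → 6% → £8.23
Sourdough loaf £4.05: groceries → 0% → £0.00
Desk lamp £48.17: furniture → 5.25% → £2.53
Jump rope £14.00: sporting goods → 6% → £0.84
Coat rack £80.26: furniture → 5.25% → £4.21
Office chair £332.83: furniture → 5.25% + 1% surcharge = 6.25% → £20.80
Total tax = £8.23 + £2.53 + £0.84 + £4.21 + £20.80 = £36.61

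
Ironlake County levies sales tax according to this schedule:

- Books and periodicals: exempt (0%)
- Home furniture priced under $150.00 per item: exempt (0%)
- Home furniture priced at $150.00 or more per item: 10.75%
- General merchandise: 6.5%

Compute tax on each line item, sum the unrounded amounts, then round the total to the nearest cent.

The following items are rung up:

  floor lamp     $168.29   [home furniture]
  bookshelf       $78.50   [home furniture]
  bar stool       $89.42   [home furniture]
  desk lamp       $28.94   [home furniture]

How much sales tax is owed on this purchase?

$18.09

Floor lamp $168.29: home furniture, $150.00 or more → 10.75% → $18.091175
Bookshelf $78.50: home furniture, under $150.00 → 0% → $0.00
Bar stool $89.42: home furniture, under $150.00 → 0% → $0.00
Desk lamp $28.94: home furniture, under $150.00 → 0% → $0.00
Unrounded tax sum = $18.091175 → $18.09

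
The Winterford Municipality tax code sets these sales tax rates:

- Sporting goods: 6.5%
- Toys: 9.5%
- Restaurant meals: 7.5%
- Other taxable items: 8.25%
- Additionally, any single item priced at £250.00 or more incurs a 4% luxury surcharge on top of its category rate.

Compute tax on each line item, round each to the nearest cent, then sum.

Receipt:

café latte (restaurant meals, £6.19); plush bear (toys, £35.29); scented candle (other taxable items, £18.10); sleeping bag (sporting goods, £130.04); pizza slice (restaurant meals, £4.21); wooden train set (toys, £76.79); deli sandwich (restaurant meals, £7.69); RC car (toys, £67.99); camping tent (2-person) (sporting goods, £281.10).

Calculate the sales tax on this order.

Café latte £6.19: restaurant meals → 7.5% → £0.46
Plush bear £35.29: toys → 9.5% → £3.35
Scented candle £18.10: other taxable items → 8.25% → £1.49
Sleeping bag £130.04: sporting goods → 6.5% → £8.45
Pizza slice £4.21: restaurant meals → 7.5% → £0.32
Wooden train set £76.79: toys → 9.5% → £7.30
Deli sandwich £7.69: restaurant meals → 7.5% → £0.58
RC car £67.99: toys → 9.5% → £6.46
Camping tent (2-person) £281.10: sporting goods → 6.5% + 4% surcharge = 10.5% → £29.52
Total tax = £0.46 + £3.35 + £1.49 + £8.45 + £0.32 + £7.30 + £0.58 + £6.46 + £29.52 = £57.93

£57.93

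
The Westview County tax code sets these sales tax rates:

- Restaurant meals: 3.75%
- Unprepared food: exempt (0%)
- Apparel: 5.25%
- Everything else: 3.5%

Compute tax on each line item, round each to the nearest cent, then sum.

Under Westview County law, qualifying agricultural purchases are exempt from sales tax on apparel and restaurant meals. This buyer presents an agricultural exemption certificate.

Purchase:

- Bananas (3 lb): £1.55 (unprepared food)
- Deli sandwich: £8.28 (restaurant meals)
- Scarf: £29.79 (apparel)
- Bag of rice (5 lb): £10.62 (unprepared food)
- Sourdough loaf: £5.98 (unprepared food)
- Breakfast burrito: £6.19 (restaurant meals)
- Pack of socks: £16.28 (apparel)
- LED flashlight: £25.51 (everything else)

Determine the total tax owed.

Bananas (3 lb) £1.55: unprepared food → 0% → £0.00
Deli sandwich £8.28: restaurant meals, buyer-exempt → 0% → £0.00
Scarf £29.79: apparel, buyer-exempt → 0% → £0.00
Bag of rice (5 lb) £10.62: unprepared food → 0% → £0.00
Sourdough loaf £5.98: unprepared food → 0% → £0.00
Breakfast burrito £6.19: restaurant meals, buyer-exempt → 0% → £0.00
Pack of socks £16.28: apparel, buyer-exempt → 0% → £0.00
LED flashlight £25.51: everything else → 3.5% → £0.89
Total tax = £0.89

£0.89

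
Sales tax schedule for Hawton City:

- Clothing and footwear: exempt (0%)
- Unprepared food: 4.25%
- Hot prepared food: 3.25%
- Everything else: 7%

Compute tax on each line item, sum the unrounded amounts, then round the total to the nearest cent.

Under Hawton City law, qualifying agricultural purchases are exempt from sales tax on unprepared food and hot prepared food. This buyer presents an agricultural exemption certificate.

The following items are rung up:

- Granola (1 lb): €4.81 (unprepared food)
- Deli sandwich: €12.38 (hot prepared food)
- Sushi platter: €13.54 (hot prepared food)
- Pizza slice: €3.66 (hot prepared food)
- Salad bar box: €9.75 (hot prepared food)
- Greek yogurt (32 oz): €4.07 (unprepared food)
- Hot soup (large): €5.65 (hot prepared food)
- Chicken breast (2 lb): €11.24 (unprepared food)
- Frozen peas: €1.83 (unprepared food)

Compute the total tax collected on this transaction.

€0.00

Granola (1 lb) €4.81: unprepared food, buyer-exempt → 0% → €0.00
Deli sandwich €12.38: hot prepared food, buyer-exempt → 0% → €0.00
Sushi platter €13.54: hot prepared food, buyer-exempt → 0% → €0.00
Pizza slice €3.66: hot prepared food, buyer-exempt → 0% → €0.00
Salad bar box €9.75: hot prepared food, buyer-exempt → 0% → €0.00
Greek yogurt (32 oz) €4.07: unprepared food, buyer-exempt → 0% → €0.00
Hot soup (large) €5.65: hot prepared food, buyer-exempt → 0% → €0.00
Chicken breast (2 lb) €11.24: unprepared food, buyer-exempt → 0% → €0.00
Frozen peas €1.83: unprepared food, buyer-exempt → 0% → €0.00
Unrounded tax sum = €0.00 → €0.00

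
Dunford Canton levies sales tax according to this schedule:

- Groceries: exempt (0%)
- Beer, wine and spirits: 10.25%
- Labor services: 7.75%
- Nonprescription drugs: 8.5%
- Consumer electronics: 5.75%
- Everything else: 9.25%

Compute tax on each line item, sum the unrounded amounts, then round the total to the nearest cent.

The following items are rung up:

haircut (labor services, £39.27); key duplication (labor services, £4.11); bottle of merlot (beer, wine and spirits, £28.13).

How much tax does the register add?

£6.25

Haircut £39.27: labor services → 7.75% → £3.043425
Key duplication £4.11: labor services → 7.75% → £0.318525
Bottle of merlot £28.13: beer, wine and spirits → 10.25% → £2.883325
Unrounded tax sum = £6.245275 → £6.25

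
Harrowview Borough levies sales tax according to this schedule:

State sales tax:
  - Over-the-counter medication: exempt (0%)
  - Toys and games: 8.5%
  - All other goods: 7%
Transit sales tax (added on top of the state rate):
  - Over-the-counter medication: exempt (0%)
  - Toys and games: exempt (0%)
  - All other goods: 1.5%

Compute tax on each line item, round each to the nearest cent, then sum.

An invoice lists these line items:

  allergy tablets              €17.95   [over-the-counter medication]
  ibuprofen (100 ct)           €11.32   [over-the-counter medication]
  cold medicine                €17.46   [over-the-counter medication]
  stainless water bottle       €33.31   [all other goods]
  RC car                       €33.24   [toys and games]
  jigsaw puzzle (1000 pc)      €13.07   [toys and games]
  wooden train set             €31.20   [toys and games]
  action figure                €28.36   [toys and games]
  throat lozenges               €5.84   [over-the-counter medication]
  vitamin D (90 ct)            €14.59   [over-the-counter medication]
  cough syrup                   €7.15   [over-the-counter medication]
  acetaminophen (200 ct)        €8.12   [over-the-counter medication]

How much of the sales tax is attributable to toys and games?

RC car €33.24: toys and games → 8.5% + 0% transit = 8.5% → €2.83
Jigsaw puzzle (1000 pc) €13.07: toys and games → 8.5% + 0% transit = 8.5% → €1.11
Wooden train set €31.20: toys and games → 8.5% + 0% transit = 8.5% → €2.65
Action figure €28.36: toys and games → 8.5% + 0% transit = 8.5% → €2.41
Tax on toys and games = €2.83 + €1.11 + €2.65 + €2.41 = €9.00

€9.00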